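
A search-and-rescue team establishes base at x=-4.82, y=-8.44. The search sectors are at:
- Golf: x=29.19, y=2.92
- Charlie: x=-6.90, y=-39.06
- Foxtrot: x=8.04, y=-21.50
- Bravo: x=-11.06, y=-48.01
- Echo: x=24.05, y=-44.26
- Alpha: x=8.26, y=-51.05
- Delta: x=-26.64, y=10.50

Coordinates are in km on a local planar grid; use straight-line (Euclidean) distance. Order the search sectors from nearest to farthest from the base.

Distances from the base:
Foxtrot x=8.04, y=-21.50: 18.3 km
Delta x=-26.64, y=10.50: 28.9 km
Charlie x=-6.90, y=-39.06: 30.7 km
Golf x=29.19, y=2.92: 35.9 km
Bravo x=-11.06, y=-48.01: 40.1 km
Alpha x=8.26, y=-51.05: 44.6 km
Echo x=24.05, y=-44.26: 46.0 km

Foxtrot, Delta, Charlie, Golf, Bravo, Alpha, Echo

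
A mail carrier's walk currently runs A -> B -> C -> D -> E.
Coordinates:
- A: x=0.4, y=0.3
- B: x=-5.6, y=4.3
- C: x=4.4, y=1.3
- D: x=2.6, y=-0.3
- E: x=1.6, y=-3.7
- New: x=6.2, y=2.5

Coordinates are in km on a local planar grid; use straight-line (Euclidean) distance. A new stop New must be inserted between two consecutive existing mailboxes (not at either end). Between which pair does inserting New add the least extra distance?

Added distance for inserting New between each consecutive pair:
A–B: 10.9 km
B–C: 3.7 km
C–D: 4.3 km
D–E: 8.7 km
Smallest added distance is 3.7 km, inserting between B and C.

between B and C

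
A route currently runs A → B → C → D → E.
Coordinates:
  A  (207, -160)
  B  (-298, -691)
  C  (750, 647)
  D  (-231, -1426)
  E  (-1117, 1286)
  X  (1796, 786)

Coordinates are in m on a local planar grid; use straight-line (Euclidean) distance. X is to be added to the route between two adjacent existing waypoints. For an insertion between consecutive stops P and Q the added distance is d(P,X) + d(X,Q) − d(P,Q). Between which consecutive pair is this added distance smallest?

between C and D

Added distance for inserting X between each consecutive pair:
A–B: 3679.0 m
B–C: 1918.1 m
C–D: 1762.1 m
D–E: 3102.8 m
Smallest added distance is 1762.1 m, inserting between C and D.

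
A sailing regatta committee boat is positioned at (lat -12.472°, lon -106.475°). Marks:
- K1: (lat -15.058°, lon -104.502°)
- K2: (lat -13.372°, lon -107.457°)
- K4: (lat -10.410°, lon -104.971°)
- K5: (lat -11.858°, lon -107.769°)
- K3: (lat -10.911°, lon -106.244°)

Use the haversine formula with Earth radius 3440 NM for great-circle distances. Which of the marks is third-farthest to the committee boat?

Distance to each, sorted:
K1: 193.2 NM
K4: 152.2 NM
K3: 94.7 NM
K5: 84.4 NM
K2: 78.9 NM
The third-farthest is K3 at 94.7 NM.

K3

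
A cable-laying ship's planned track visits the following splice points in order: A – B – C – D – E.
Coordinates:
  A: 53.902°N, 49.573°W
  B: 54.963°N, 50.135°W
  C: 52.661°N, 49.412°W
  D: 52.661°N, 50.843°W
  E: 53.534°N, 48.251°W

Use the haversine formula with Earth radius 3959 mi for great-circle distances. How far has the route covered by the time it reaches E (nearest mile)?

422 mi

Leg distances:
A→B: 76.7 mi  (cumulative 76.7 mi)
B→C: 161.8 mi  (cumulative 238.5 mi)
C→D: 60.0 mi  (cumulative 298.5 mi)
D→E: 123.3 mi  (cumulative 421.8 mi)
Cumulative distance at E ≈ 422 mi.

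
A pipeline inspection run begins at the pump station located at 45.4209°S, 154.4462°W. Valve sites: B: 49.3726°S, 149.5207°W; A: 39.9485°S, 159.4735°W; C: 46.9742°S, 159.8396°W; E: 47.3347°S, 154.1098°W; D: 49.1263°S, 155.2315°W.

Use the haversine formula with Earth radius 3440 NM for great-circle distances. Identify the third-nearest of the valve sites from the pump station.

Distances from the pump station (45.4209°S, 154.4462°W):
E: 115.7 NM
D: 224.8 NM
C: 242.7 NM
B: 310.3 NM
A: 396.3 NM
The third-nearest is C at 242.7 NM.

C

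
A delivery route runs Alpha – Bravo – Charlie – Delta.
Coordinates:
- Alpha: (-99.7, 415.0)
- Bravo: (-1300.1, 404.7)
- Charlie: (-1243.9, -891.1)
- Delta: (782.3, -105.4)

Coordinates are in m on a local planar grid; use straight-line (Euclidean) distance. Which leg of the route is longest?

Leg distances:
Alpha→Bravo: 1200.4 m
Bravo→Charlie: 1297.0 m
Charlie→Delta: 2173.2 m
The longest leg is Charlie–Delta at 2173.2 m.

Charlie–Delta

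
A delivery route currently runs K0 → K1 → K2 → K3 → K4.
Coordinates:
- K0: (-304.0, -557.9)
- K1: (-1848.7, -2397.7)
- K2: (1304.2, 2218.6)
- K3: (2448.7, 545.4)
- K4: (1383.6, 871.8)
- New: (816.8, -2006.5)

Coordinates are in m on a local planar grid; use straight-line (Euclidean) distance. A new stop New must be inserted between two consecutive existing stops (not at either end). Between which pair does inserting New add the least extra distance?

Added distance for inserting New between each consecutive pair:
K0–K1: 2123.3 m
K1–K2: 1356.9 m
K2–K3: 5255.0 m
K3–K4: 4848.7 m
Smallest added distance is 1356.9 m, inserting between K1 and K2.

between K1 and K2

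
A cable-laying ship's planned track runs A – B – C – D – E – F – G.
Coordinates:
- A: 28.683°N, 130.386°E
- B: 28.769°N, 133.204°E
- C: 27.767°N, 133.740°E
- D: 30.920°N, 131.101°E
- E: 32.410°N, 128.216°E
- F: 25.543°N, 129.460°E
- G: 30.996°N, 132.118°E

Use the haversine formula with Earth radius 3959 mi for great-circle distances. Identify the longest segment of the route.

E–F

Leg distances:
A→B: 170.9 mi
B→C: 76.5 mi
C→D: 269.7 mi
D→E: 198.5 mi
E→F: 480.4 mi
F→G: 410.0 mi
The longest leg is E–F at 480.4 mi.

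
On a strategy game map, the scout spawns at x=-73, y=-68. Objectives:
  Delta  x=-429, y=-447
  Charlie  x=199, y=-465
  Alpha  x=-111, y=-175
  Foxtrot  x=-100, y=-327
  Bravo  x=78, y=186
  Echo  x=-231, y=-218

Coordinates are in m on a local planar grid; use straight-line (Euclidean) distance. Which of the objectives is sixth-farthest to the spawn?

Alpha

Distance to each, sorted:
Delta: 520.0 m
Charlie: 481.2 m
Bravo: 295.5 m
Foxtrot: 260.4 m
Echo: 217.9 m
Alpha: 113.5 m
The sixth-farthest is Alpha at 113.5 m.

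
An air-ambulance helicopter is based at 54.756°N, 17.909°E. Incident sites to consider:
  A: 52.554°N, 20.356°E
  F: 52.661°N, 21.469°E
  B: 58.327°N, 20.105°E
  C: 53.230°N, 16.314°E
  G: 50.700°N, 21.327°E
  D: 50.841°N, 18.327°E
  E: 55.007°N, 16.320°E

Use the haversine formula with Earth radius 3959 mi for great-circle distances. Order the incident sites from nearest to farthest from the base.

Distances from the base:
E 55.007°N, 16.320°E: 65.5 mi
C 53.230°N, 16.314°E: 123.8 mi
A 52.554°N, 20.356°E: 182.2 mi
F 52.661°N, 21.469°E: 205.3 mi
B 58.327°N, 20.105°E: 260.5 mi
D 50.841°N, 18.327°E: 271.1 mi
G 50.700°N, 21.327°E: 314.6 mi

E, C, A, F, B, D, G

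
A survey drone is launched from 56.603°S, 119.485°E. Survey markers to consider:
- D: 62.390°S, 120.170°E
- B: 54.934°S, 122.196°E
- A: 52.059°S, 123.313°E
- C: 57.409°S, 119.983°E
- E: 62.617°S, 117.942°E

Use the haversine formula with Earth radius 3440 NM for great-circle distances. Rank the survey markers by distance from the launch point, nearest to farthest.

C, B, A, D, E

Distance from the launch point at 56.603°S, 119.485°E to each:
C 57.409°S, 119.983°E: 51.1 NM
B 54.934°S, 122.196°E: 135.7 NM
A 52.059°S, 123.313°E: 303.8 NM
D 62.390°S, 120.170°E: 348.1 NM
E 62.617°S, 117.942°E: 364.1 NM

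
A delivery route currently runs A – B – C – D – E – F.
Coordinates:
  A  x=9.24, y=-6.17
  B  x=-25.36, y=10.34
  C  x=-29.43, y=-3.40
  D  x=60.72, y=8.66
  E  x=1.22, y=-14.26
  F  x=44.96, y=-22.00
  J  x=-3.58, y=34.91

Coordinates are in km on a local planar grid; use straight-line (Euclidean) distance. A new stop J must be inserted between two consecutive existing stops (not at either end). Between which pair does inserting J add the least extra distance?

between C and D

Added distance for inserting J between each consecutive pair:
A–B: 37.5 km
B–C: 64.7 km
C–D: 24.7 km
D–E: 55.1 km
E–F: 79.8 km
Smallest added distance is 24.7 km, inserting between C and D.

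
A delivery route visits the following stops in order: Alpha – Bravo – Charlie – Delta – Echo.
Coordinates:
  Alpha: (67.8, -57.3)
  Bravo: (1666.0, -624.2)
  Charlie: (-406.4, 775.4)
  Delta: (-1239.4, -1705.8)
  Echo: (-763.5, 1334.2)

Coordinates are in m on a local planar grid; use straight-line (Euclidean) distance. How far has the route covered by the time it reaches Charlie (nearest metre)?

4197 m

Leg distances:
Alpha→Bravo: 1695.8 m  (cumulative 1695.8 m)
Bravo→Charlie: 2500.7 m  (cumulative 4196.5 m)
Cumulative distance at Charlie ≈ 4197 m.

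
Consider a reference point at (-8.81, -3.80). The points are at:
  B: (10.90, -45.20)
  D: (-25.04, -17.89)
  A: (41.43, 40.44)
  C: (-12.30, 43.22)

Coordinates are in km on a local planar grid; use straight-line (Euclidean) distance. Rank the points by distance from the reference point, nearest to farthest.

Computing each straight-line distance from (-8.81, -3.80):
D (-25.04, -17.89): 21.5 km
B (10.90, -45.20): 45.9 km
C (-12.30, 43.22): 47.1 km
A (41.43, 40.44): 66.9 km

D, B, C, A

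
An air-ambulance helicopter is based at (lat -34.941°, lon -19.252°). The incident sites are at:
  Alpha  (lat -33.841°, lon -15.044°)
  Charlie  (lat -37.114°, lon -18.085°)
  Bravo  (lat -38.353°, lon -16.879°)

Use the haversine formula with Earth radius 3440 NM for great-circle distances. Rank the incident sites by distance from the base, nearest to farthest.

Charlie, Alpha, Bravo

Computing each great-circle distance from (lat -34.941°, lon -19.252°):
Charlie (lat -37.114°, lon -18.085°): 142.2 NM
Alpha (lat -33.841°, lon -15.044°): 218.7 NM
Bravo (lat -38.353°, lon -16.879°): 234.6 NM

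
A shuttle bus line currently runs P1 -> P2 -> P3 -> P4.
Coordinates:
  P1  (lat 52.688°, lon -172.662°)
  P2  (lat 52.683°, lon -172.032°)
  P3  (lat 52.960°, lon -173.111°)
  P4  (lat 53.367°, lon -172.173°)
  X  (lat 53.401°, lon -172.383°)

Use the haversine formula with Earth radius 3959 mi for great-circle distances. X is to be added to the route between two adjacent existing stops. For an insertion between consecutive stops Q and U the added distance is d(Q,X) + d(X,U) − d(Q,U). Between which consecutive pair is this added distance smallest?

Added distance for inserting X between each consecutive pair:
P1–P2: 75.9 mi
P2–P3: 45.6 mi
P3–P4: 3.9 mi
Smallest added distance is 3.9 mi, inserting between P3 and P4.

between P3 and P4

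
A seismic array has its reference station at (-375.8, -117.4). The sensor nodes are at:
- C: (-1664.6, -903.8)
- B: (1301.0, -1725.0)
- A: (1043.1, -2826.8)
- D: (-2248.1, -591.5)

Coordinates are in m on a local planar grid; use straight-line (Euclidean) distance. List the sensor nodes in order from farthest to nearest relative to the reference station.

A, B, D, C

Distance from the reference station at (-375.8, -117.4) to each:
A (1043.1, -2826.8): 3058.5 m
B (1301.0, -1725.0): 2322.9 m
D (-2248.1, -591.5): 1931.4 m
C (-1664.6, -903.8): 1509.8 m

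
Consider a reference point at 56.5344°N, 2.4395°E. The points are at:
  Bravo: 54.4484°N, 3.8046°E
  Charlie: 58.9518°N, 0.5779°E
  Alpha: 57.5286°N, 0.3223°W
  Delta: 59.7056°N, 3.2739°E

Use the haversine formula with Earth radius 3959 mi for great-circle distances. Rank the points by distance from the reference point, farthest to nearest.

Delta, Charlie, Bravo, Alpha

Computing each great-circle distance from 56.5344°N, 2.4395°E:
Delta 59.7056°N, 3.2739°E: 221.2 mi
Charlie 58.9518°N, 0.5779°E: 180.6 mi
Bravo 54.4484°N, 3.8046°E: 153.7 mi
Alpha 57.5286°N, 0.3223°W: 124.5 mi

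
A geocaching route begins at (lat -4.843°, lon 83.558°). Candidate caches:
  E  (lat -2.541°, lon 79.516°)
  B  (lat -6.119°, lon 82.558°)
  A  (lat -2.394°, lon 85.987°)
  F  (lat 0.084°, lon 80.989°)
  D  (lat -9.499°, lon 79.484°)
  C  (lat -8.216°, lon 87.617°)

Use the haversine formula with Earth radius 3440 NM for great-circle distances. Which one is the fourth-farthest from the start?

Distances from the start ((lat -4.843°, lon 83.558°)):
D: 370.1 NM
F: 333.5 NM
C: 315.6 NM
E: 278.8 NM
A: 206.9 NM
B: 97.2 NM
The fourth-farthest is E at 278.8 NM.

E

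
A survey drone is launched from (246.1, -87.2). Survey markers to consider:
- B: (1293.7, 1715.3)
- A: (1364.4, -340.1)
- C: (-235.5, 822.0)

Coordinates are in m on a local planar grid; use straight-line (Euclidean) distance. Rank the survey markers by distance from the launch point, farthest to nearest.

Distance from the launch point at (246.1, -87.2) to each:
B (1293.7, 1715.3): 2084.8 m
A (1364.4, -340.1): 1146.5 m
C (-235.5, 822.0): 1028.9 m

B, A, C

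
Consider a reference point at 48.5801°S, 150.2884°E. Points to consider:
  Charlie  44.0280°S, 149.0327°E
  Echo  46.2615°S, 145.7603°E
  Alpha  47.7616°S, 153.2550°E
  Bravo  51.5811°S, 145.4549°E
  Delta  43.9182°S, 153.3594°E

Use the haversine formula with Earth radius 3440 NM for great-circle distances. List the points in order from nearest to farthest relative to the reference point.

Alpha, Echo, Bravo, Charlie, Delta

Distances from the reference point:
Alpha 47.7616°S, 153.2550°E: 128.5 NM
Echo 46.2615°S, 145.7603°E: 230.6 NM
Bravo 51.5811°S, 145.4549°E: 259.0 NM
Charlie 44.0280°S, 149.0327°E: 278.2 NM
Delta 43.9182°S, 153.3594°E: 307.5 NM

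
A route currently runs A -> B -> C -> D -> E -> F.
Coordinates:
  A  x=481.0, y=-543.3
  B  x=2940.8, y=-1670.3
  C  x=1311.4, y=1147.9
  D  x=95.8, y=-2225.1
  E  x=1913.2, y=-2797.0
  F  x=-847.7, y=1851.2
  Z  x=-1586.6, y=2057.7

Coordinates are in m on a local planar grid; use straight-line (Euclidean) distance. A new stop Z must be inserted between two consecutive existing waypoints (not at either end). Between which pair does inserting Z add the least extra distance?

Added distance for inserting Z between each consecutive pair:
A–B: 6481.7 m
B–C: 5646.9 m
C–D: 4053.5 m
D–E: 8680.8 m
E–F: 1345.6 m
Smallest added distance is 1345.6 m, inserting between E and F.

between E and F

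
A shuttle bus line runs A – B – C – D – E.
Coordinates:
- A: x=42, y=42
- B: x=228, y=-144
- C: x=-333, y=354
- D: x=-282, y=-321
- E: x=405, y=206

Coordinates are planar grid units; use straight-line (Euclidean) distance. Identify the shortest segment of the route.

Leg distances:
A→B: 263.0
B→C: 750.1
C→D: 676.9
D→E: 865.9
The shortest leg is A–B at 263.0.

A–B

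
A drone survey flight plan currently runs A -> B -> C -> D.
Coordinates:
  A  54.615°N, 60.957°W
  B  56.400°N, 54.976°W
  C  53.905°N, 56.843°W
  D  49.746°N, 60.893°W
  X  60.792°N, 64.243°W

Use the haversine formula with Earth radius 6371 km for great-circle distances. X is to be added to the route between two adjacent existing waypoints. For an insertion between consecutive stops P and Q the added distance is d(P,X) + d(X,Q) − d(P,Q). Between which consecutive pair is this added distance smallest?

Added distance for inserting X between each consecutive pair:
A–B: 1012.9 km
B–C: 1306.9 km
C–D: 1590.4 km
Smallest added distance is 1012.9 km, inserting between A and B.

between A and B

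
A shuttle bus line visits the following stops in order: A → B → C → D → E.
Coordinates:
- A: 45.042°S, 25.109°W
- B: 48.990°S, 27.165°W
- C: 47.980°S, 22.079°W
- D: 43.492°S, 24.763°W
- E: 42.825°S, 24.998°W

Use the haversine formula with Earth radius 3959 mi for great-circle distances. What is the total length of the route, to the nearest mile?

Leg distances:
A→B: 289.5 mi  (cumulative 289.5 mi)
B→C: 243.1 mi  (cumulative 532.6 mi)
C→D: 336.0 mi  (cumulative 868.5 mi)
D→E: 47.6 mi  (cumulative 916.1 mi)
Total route length ≈ 916 mi.

916 mi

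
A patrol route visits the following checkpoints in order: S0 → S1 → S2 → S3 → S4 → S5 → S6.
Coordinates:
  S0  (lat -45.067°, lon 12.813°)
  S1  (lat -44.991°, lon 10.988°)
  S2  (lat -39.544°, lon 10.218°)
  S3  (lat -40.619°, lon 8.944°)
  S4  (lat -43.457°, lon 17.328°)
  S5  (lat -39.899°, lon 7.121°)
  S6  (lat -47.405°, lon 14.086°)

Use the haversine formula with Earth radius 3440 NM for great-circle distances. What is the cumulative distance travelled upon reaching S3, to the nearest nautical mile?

Leg distances:
S0→S1: 77.6 NM  (cumulative 77.6 NM)
S1→S2: 328.8 NM  (cumulative 406.4 NM)
S2→S3: 87.1 NM  (cumulative 493.5 NM)
Cumulative distance at S3 ≈ 494 NM.

494 NM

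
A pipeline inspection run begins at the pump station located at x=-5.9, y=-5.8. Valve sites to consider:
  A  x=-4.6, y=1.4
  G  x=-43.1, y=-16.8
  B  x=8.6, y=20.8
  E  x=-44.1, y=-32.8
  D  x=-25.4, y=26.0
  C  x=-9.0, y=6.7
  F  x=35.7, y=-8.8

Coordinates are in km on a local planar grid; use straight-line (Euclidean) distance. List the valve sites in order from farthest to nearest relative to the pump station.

E, F, G, D, B, C, A

Computing each straight-line distance from x=-5.9, y=-5.8:
E x=-44.1, y=-32.8: 46.8 km
F x=35.7, y=-8.8: 41.7 km
G x=-43.1, y=-16.8: 38.8 km
D x=-25.4, y=26.0: 37.3 km
B x=8.6, y=20.8: 30.3 km
C x=-9.0, y=6.7: 12.9 km
A x=-4.6, y=1.4: 7.3 km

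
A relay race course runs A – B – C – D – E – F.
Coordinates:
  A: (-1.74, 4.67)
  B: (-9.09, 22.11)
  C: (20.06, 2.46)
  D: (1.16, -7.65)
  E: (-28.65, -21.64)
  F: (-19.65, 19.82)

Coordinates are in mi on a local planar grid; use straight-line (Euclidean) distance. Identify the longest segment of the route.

E–F

Leg distances:
A→B: 18.9 mi
B→C: 35.2 mi
C→D: 21.4 mi
D→E: 32.9 mi
E→F: 42.4 mi
The longest leg is E–F at 42.4 mi.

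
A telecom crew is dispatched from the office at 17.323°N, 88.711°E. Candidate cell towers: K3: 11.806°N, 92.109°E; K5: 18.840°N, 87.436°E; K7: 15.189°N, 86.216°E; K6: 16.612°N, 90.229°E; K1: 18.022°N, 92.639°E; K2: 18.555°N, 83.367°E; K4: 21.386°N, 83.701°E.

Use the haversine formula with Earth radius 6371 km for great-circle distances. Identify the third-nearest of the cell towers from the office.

Distances from the office (17.323°N, 88.711°E):
K6: 179.8 km
K5: 215.9 km
K7: 356.7 km
K1: 423.3 km
K2: 581.7 km
K4: 693.0 km
K3: 714.1 km
The third-nearest is K7 at 356.7 km.

K7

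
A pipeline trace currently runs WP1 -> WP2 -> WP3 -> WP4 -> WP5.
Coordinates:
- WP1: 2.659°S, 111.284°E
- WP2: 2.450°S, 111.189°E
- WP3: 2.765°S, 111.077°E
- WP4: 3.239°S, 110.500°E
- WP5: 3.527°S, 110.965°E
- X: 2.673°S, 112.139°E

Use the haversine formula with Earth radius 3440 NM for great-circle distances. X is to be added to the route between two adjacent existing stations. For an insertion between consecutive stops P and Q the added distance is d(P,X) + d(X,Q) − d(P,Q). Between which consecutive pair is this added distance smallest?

between WP1 and WP2

Added distance for inserting X between each consecutive pair:
WP1–WP2: 96.0 NM
WP2–WP3: 102.4 NM
WP3–WP4: 123.1 NM
WP4–WP5: 158.3 NM
Smallest added distance is 96.0 NM, inserting between WP1 and WP2.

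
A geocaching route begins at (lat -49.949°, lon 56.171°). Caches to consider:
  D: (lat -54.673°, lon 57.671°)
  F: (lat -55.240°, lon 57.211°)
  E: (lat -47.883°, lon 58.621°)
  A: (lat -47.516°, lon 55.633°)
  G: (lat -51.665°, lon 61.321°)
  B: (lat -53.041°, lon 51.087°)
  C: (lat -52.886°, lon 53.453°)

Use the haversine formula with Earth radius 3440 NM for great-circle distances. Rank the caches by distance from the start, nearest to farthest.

Distances from the start:
A (lat -47.516°, lon 55.633°): 147.6 NM
E (lat -47.883°, lon 58.621°): 157.2 NM
C (lat -52.886°, lon 53.453°): 203.6 NM
G (lat -51.665°, lon 61.321°): 220.8 NM
B (lat -53.041°, lon 51.087°): 265.5 NM
D (lat -54.673°, lon 57.671°): 288.9 NM
F (lat -55.240°, lon 57.211°): 319.9 NM

A, E, C, G, B, D, F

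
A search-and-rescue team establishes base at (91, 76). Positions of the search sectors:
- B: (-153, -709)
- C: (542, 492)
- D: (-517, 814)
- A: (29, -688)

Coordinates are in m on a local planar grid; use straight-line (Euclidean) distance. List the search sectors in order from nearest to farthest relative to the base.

Distances from the base:
C (542, 492): 613.6 m
A (29, -688): 766.5 m
B (-153, -709): 822.0 m
D (-517, 814): 956.2 m

C, A, B, D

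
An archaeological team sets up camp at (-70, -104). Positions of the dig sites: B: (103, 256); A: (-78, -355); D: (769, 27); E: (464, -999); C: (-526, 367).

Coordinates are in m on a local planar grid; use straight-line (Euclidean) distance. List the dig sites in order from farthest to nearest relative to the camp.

Distances from the camp:
E (464, -999): 1042.2 m
D (769, 27): 849.2 m
C (-526, 367): 655.6 m
B (103, 256): 399.4 m
A (-78, -355): 251.1 m

E, D, C, B, A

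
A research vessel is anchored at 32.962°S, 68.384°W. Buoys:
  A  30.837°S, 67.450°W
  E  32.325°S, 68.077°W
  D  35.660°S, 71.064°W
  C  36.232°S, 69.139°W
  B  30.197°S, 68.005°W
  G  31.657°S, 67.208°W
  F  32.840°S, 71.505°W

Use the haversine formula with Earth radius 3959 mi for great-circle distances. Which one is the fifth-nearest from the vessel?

Distance to each, sorted:
E: 47.5 mi
G: 113.3 mi
A: 156.7 mi
F: 181.3 mi
B: 192.4 mi
C: 230.0 mi
D: 241.1 mi
The fifth-nearest is B at 192.4 mi.

B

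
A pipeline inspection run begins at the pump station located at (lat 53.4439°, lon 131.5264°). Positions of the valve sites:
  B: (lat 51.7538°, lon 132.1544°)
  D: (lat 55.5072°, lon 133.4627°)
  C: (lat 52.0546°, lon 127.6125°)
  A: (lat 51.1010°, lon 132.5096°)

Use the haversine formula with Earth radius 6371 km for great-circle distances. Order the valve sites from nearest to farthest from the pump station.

Computing each great-circle distance from (lat 53.4439°, lon 131.5264°):
B (lat 51.7538°, lon 132.1544°): 192.7 km
D (lat 55.5072°, lon 133.4627°): 261.3 km
A (lat 51.1010°, lon 132.5096°): 269.0 km
C (lat 52.0546°, lon 127.6125°): 305.3 km

B, D, A, C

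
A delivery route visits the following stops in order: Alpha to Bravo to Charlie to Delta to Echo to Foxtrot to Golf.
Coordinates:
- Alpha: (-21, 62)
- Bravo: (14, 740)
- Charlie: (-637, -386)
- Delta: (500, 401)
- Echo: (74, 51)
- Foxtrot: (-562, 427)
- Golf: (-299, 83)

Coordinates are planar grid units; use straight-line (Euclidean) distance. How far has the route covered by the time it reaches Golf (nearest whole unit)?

Leg distances:
Alpha→Bravo: 678.9  (cumulative 678.9)
Bravo→Charlie: 1300.6  (cumulative 1979.5)
Charlie→Delta: 1382.8  (cumulative 3362.3)
Delta→Echo: 551.3  (cumulative 3913.7)
Echo→Foxtrot: 738.8  (cumulative 4652.5)
Foxtrot→Golf: 433.0  (cumulative 5085.5)
Cumulative distance at Golf ≈ 5086.

5086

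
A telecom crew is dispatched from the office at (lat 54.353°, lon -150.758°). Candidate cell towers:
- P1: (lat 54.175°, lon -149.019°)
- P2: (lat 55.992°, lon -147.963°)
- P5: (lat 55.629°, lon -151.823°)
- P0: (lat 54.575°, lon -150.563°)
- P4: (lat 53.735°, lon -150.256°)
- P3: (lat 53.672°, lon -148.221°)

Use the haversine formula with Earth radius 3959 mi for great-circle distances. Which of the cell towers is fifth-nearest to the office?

Distance to each, sorted:
P0: 17.2 mi
P4: 47.3 mi
P1: 71.2 mi
P5: 97.8 mi
P3: 113.2 mi
P2: 158.1 mi
The fifth-nearest is P3 at 113.2 mi.

P3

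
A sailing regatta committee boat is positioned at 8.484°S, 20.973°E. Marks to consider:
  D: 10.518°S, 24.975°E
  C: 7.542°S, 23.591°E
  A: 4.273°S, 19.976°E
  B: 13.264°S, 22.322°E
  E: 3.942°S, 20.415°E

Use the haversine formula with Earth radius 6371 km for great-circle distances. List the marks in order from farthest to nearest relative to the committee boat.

Distance from the committee boat at 8.484°S, 20.973°E to each:
B 13.264°S, 22.322°E: 551.5 km
E 3.942°S, 20.415°E: 508.8 km
D 10.518°S, 24.975°E: 493.7 km
A 4.273°S, 19.976°E: 481.0 km
C 7.542°S, 23.591°E: 306.7 km

B, E, D, A, C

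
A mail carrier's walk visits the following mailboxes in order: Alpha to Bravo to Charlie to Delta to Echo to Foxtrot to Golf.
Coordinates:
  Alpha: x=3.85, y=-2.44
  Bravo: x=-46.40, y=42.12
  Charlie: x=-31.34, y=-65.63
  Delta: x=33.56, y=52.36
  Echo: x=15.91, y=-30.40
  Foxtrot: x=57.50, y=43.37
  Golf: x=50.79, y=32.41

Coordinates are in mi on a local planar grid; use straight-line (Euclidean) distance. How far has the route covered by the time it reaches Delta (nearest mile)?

311 mi

Leg distances:
Alpha→Bravo: 67.2 mi  (cumulative 67.2 mi)
Bravo→Charlie: 108.8 mi  (cumulative 176.0 mi)
Charlie→Delta: 134.7 mi  (cumulative 310.6 mi)
Cumulative distance at Delta ≈ 311 mi.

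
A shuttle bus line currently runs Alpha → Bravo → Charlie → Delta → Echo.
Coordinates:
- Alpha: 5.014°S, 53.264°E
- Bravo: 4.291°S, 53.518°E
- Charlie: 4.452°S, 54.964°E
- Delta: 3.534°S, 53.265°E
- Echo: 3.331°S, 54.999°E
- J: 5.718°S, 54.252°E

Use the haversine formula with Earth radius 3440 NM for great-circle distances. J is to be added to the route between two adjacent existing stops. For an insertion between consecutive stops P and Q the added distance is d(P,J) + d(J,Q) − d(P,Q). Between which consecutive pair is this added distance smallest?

between Bravo and Charlie

Added distance for inserting J between each consecutive pair:
Alpha–Bravo: 122.9 NM
Bravo–Charlie: 96.3 NM
Charlie–Delta: 115.2 NM
Delta–Echo: 189.3 NM
Smallest added distance is 96.3 NM, inserting between Bravo and Charlie.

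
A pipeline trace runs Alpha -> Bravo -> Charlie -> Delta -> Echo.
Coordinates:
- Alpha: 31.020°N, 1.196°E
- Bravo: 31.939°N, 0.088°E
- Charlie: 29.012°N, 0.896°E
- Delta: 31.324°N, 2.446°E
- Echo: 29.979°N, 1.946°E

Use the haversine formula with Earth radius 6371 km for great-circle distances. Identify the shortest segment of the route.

Leg distances:
Alpha→Bravo: 146.6 km
Bravo→Charlie: 334.5 km
Charlie→Delta: 297.1 km
Delta→Echo: 157.0 km
The shortest leg is Alpha–Bravo at 146.6 km.

Alpha–Bravo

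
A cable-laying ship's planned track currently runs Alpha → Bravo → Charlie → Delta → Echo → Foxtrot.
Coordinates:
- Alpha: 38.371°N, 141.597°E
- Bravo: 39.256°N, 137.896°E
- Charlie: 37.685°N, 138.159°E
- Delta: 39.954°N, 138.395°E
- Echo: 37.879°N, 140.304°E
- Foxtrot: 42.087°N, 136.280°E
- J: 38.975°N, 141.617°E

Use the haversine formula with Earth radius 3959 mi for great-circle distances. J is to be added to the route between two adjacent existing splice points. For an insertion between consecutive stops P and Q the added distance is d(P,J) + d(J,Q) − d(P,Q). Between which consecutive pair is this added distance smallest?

Added distance for inserting J between each consecutive pair:
Alpha–Bravo: 33.7 mi
Bravo–Charlie: 298.5 mi
Charlie–Delta: 234.9 mi
Delta–Echo: 112.2 mi
Echo–Foxtrot: 96.6 mi
Smallest added distance is 33.7 mi, inserting between Alpha and Bravo.

between Alpha and Bravo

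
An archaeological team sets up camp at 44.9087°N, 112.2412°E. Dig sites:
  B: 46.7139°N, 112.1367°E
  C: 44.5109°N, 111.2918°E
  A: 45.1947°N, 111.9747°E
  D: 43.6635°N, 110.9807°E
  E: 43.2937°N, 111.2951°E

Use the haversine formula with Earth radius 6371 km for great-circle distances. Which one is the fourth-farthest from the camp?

C

Distance to each, sorted:
B: 200.9 km
E: 194.8 km
D: 171.0 km
C: 87.1 km
A: 38.1 km
The fourth-farthest is C at 87.1 km.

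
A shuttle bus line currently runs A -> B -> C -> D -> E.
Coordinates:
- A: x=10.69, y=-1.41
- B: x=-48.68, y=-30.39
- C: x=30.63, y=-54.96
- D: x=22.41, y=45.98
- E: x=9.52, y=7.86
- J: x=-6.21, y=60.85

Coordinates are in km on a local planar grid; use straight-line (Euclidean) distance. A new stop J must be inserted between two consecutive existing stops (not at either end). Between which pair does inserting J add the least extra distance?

Added distance for inserting J between each consecutive pair:
A–B: 99.1 km
B–C: 139.1 km
C–D: 52.5 km
D–E: 47.3 km
Smallest added distance is 47.3 km, inserting between D and E.

between D and E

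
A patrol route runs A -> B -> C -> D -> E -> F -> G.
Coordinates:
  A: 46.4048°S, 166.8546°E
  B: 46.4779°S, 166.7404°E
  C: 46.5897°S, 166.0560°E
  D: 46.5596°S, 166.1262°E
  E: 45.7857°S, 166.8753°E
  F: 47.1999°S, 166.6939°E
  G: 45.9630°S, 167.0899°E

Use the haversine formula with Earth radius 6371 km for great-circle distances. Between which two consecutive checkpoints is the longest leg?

E–F

Leg distances:
A→B: 11.9 km
B→C: 53.8 km
C→D: 6.3 km
D→E: 103.6 km
E→F: 157.9 km
F→G: 140.8 km
The longest leg is E–F at 157.9 km.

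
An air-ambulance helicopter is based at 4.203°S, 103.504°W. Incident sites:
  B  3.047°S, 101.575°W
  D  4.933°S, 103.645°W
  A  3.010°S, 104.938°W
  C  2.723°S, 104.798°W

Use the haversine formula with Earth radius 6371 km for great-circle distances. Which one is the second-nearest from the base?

Distance to each, sorted:
D: 82.7 km
A: 207.2 km
C: 218.4 km
B: 249.7 km
The second-nearest is A at 207.2 km.

A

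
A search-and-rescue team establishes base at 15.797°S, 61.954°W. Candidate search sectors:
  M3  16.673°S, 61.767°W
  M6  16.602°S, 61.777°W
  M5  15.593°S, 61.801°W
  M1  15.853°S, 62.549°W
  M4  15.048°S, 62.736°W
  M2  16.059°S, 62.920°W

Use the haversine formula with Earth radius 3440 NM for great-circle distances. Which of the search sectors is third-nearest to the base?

Distances from the base (15.797°S, 61.954°W):
M5: 15.1 NM
M1: 34.5 NM
M6: 49.4 NM
M3: 53.7 NM
M2: 57.9 NM
M4: 63.8 NM
The third-nearest is M6 at 49.4 NM.

M6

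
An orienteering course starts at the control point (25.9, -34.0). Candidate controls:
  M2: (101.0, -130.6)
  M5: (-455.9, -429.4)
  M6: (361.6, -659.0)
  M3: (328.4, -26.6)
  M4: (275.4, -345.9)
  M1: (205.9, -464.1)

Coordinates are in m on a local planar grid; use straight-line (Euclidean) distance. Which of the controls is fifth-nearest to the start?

Distances from the start ((25.9, -34.0)):
M2: 122.4 m
M3: 302.6 m
M4: 399.4 m
M1: 466.2 m
M5: 623.3 m
M6: 709.5 m
The fifth-nearest is M5 at 623.3 m.

M5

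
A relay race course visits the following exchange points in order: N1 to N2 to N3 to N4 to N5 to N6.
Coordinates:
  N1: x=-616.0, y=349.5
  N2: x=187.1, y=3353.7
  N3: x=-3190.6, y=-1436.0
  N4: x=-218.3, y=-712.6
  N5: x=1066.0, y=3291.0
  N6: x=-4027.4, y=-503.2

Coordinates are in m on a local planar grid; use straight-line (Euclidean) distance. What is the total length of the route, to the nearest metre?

Leg distances:
N1→N2: 3109.7 m  (cumulative 3109.7 m)
N2→N3: 5860.9 m  (cumulative 8970.6 m)
N3→N4: 3059.1 m  (cumulative 12029.7 m)
N4→N5: 4204.5 m  (cumulative 16234.2 m)
N5→N6: 6351.3 m  (cumulative 22585.5 m)
Total route length ≈ 22585 m.

22585 m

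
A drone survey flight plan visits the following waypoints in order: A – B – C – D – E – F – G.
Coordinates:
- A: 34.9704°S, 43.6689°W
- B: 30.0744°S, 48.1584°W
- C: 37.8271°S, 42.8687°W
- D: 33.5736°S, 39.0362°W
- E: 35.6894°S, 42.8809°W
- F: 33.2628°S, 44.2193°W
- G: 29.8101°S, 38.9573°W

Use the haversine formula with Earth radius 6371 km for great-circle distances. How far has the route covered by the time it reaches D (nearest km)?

2264 km

Leg distances:
A→B: 688.0 km  (cumulative 688.0 km)
B→C: 990.1 km  (cumulative 1678.1 km)
C→D: 585.9 km  (cumulative 2264.0 km)
Cumulative distance at D ≈ 2264 km.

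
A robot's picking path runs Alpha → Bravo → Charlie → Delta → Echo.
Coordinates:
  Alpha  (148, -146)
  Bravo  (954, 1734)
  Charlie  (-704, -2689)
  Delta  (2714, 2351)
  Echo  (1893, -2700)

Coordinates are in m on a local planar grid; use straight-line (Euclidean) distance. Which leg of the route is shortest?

Alpha–Bravo

Leg distances:
Alpha→Bravo: 2045.5 m
Bravo→Charlie: 4723.5 m
Charlie→Delta: 6089.7 m
Delta→Echo: 5117.3 m
The shortest leg is Alpha–Bravo at 2045.5 m.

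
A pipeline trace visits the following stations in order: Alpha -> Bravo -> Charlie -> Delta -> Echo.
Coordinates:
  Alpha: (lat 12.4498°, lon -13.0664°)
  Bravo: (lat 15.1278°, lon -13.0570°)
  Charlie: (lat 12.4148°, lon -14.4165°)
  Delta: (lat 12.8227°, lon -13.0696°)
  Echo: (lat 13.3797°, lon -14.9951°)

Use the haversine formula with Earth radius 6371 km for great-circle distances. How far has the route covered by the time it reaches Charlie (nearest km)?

633 km

Leg distances:
Alpha→Bravo: 297.8 km  (cumulative 297.8 km)
Bravo→Charlie: 335.5 km  (cumulative 633.3 km)
Cumulative distance at Charlie ≈ 633 km.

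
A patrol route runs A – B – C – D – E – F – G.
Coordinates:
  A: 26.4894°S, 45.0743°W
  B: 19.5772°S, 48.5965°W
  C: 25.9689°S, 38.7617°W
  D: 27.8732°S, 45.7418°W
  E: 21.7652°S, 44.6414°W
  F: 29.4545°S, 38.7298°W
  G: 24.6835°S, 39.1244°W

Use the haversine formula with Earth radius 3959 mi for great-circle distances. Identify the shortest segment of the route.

F–G

Leg distances:
A→B: 527.4 mi
B→C: 766.1 mi
C→D: 449.6 mi
D→E: 427.6 mi
E→F: 646.2 mi
F→G: 330.6 mi
The shortest leg is F–G at 330.6 mi.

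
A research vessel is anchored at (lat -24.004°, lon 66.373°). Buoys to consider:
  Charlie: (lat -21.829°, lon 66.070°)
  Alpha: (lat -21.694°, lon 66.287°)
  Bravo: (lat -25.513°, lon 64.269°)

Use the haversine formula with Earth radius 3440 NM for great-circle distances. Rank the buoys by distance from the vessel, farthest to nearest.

Bravo, Alpha, Charlie

Distances from the vessel:
Bravo (lat -25.513°, lon 64.269°): 146.2 NM
Alpha (lat -21.694°, lon 66.287°): 138.8 NM
Charlie (lat -21.829°, lon 66.070°): 131.7 NM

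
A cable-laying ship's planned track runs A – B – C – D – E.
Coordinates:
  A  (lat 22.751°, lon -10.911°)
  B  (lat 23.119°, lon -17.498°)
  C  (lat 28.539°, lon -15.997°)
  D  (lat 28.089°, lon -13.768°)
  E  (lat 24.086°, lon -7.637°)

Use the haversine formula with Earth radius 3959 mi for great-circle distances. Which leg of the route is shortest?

Leg distances:
A→B: 419.9 mi
B→C: 386.0 mi
C→D: 139.1 mi
D→E: 470.3 mi
The shortest leg is C–D at 139.1 mi.

C–D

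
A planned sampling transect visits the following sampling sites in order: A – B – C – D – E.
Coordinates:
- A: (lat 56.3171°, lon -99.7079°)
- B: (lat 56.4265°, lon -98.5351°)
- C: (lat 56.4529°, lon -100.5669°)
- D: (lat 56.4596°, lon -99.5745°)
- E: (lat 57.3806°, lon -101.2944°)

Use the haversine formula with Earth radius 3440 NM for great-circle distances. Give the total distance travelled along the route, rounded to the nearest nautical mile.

Leg distances:
A→B: 39.5 NM  (cumulative 39.5 NM)
B→C: 67.5 NM  (cumulative 107.0 NM)
C→D: 32.9 NM  (cumulative 139.9 NM)
D→E: 79.0 NM  (cumulative 218.9 NM)
Total route length ≈ 219 NM.

219 NM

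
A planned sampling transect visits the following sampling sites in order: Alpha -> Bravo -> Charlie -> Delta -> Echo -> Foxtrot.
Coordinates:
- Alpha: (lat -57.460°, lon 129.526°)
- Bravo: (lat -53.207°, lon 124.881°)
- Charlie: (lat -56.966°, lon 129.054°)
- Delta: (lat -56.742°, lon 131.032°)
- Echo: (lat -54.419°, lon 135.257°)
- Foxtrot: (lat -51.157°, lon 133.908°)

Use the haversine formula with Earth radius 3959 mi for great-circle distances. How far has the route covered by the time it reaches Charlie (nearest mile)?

653 mi

Leg distances:
Alpha→Bravo: 345.8 mi  (cumulative 345.8 mi)
Bravo→Charlie: 307.6 mi  (cumulative 653.4 mi)
Cumulative distance at Charlie ≈ 653 mi.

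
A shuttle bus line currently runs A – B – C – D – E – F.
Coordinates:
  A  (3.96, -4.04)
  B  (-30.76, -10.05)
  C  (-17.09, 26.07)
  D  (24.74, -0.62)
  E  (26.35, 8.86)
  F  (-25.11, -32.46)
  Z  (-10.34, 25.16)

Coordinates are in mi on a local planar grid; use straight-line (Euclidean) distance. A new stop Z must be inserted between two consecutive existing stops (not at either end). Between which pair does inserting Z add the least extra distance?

between C and D

Added distance for inserting Z between each consecutive pair:
A–B: 38.0 mi
B–C: 8.9 mi
C–D: 0.7 mi
D–E: 74.1 mi
E–F: 33.6 mi
Smallest added distance is 0.7 mi, inserting between C and D.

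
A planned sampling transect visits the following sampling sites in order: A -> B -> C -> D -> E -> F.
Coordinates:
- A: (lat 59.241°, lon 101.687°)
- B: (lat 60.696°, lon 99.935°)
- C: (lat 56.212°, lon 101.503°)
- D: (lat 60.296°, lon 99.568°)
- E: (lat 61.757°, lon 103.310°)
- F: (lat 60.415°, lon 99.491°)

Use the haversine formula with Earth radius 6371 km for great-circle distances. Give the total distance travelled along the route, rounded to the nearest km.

1676 km

Leg distances:
A→B: 188.9 km  (cumulative 188.9 km)
B→C: 506.8 km  (cumulative 695.7 km)
C→D: 468.0 km  (cumulative 1163.7 km)
D→E: 258.8 km  (cumulative 1422.5 km)
E→F: 253.8 km  (cumulative 1676.2 km)
Total route length ≈ 1676 km.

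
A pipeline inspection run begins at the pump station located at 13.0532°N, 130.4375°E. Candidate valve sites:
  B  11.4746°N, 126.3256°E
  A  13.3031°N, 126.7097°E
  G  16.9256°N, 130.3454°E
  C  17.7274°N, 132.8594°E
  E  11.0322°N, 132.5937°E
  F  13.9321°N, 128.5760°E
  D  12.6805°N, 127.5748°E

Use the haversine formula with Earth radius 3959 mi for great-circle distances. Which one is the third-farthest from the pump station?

G

Distances from the pump station (13.0532°N, 130.4375°E):
C: 361.0 mi
B: 298.3 mi
G: 267.6 mi
A: 251.4 mi
E: 201.8 mi
D: 194.5 mi
F: 139.0 mi
The third-farthest is G at 267.6 mi.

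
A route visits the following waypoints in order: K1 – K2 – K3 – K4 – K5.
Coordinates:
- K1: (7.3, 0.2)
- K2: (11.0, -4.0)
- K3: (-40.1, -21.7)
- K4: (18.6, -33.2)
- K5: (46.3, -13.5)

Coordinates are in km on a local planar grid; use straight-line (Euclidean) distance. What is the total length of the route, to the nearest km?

153 km

Leg distances:
K1→K2: 5.6 km  (cumulative 5.6 km)
K2→K3: 54.1 km  (cumulative 59.7 km)
K3→K4: 59.8 km  (cumulative 119.5 km)
K4→K5: 34.0 km  (cumulative 153.5 km)
Total route length ≈ 153 km.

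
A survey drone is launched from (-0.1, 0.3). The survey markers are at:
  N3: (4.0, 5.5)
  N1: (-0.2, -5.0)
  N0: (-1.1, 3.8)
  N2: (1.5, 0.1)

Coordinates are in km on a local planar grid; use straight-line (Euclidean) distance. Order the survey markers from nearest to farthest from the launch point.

N2, N0, N1, N3

Computing each straight-line distance from (-0.1, 0.3):
N2 (1.5, 0.1): 1.6 km
N0 (-1.1, 3.8): 3.6 km
N1 (-0.2, -5.0): 5.3 km
N3 (4.0, 5.5): 6.6 km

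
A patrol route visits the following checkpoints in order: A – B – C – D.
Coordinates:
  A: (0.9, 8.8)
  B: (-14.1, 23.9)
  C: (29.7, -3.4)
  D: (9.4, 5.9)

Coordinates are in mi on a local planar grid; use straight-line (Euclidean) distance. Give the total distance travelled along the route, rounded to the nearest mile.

95 mi

Leg distances:
A→B: 21.3 mi  (cumulative 21.3 mi)
B→C: 51.6 mi  (cumulative 72.9 mi)
C→D: 22.3 mi  (cumulative 95.2 mi)
Total route length ≈ 95 mi.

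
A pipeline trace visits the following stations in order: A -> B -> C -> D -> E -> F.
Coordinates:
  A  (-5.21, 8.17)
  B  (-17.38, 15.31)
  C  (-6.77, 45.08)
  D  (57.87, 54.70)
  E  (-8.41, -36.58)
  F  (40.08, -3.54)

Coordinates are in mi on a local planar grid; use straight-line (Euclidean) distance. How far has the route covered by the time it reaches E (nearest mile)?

224 mi

Leg distances:
A→B: 14.1 mi  (cumulative 14.1 mi)
B→C: 31.6 mi  (cumulative 45.7 mi)
C→D: 65.4 mi  (cumulative 111.1 mi)
D→E: 112.8 mi  (cumulative 223.9 mi)
Cumulative distance at E ≈ 224 mi.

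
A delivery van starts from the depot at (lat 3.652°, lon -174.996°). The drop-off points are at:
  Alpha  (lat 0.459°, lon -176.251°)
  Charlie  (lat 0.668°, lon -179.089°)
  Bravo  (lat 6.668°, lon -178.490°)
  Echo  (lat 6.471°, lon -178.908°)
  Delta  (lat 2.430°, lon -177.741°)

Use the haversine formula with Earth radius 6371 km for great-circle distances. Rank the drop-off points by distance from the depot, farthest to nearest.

Charlie, Echo, Bravo, Alpha, Delta

Distances from the depot:
Charlie (lat 0.668°, lon -179.089°): 562.9 km
Echo (lat 6.471°, lon -178.908°): 534.8 km
Bravo (lat 6.668°, lon -178.490°): 512.0 km
Alpha (lat 0.459°, lon -176.251°): 381.4 km
Delta (lat 2.430°, lon -177.741°): 333.7 km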